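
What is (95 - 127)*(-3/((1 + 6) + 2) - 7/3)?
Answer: 256/3 ≈ 85.333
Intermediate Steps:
(95 - 127)*(-3/((1 + 6) + 2) - 7/3) = -32*(-3/(7 + 2) - 7*⅓) = -32*(-3/9 - 7/3) = -32*(-3*⅑ - 7/3) = -32*(-⅓ - 7/3) = -32*(-8/3) = 256/3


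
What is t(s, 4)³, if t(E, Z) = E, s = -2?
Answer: -8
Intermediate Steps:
t(s, 4)³ = (-2)³ = -8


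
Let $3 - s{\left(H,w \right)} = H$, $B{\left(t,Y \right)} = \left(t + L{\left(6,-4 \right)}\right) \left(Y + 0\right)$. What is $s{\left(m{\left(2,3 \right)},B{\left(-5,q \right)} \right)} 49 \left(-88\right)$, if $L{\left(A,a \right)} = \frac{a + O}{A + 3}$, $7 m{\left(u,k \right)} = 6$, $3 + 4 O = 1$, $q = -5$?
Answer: $-9240$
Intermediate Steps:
$O = - \frac{1}{2}$ ($O = - \frac{3}{4} + \frac{1}{4} \cdot 1 = - \frac{3}{4} + \frac{1}{4} = - \frac{1}{2} \approx -0.5$)
$m{\left(u,k \right)} = \frac{6}{7}$ ($m{\left(u,k \right)} = \frac{1}{7} \cdot 6 = \frac{6}{7}$)
$L{\left(A,a \right)} = \frac{- \frac{1}{2} + a}{3 + A}$ ($L{\left(A,a \right)} = \frac{a - \frac{1}{2}}{A + 3} = \frac{- \frac{1}{2} + a}{3 + A}$)
$B{\left(t,Y \right)} = Y \left(- \frac{1}{2} + t\right)$ ($B{\left(t,Y \right)} = \left(t + \frac{- \frac{1}{2} - 4}{3 + 6}\right) \left(Y + 0\right) = \left(t + \frac{1}{9} \left(- \frac{9}{2}\right)\right) Y = \left(t - \frac{1}{2}\right) Y = \left(- \frac{1}{2} + t\right) Y = Y \left(- \frac{1}{2} + t\right)$)
$s{\left(H,w \right)} = 3 - H$
$s{\left(m{\left(2,3 \right)},B{\left(-5,q \right)} \right)} 49 \left(-88\right) = \left(3 - \frac{6}{7}\right) 49 \left(-88\right) = \frac{15}{7} \cdot 49 \left(-88\right) = 105 \left(-88\right) = -9240$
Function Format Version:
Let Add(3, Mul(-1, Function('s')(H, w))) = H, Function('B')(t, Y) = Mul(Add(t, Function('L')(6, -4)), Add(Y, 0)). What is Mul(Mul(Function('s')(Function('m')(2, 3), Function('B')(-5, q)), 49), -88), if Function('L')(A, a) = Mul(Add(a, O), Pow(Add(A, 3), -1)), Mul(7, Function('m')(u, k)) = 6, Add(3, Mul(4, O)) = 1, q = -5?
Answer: -9240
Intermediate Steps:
O = Rational(-1, 2) (O = Add(Rational(-3, 4), Mul(Rational(1, 4), 1)) = Add(Rational(-3, 4), Rational(1, 4)) = Rational(-1, 2) ≈ -0.50000)
Function('m')(u, k) = Rational(6, 7) (Function('m')(u, k) = Mul(Rational(1, 7), 6) = Rational(6, 7))
Function('L')(A, a) = Mul(Pow(Add(3, A), -1), Add(Rational(-1, 2), a)) (Function('L')(A, a) = Mul(Add(a, Rational(-1, 2)), Pow(Add(A, 3), -1)) = Mul(Add(Rational(-1, 2), a), Pow(Add(3, A), -1)) = Mul(Pow(Add(3, A), -1), Add(Rational(-1, 2), a)))
Function('B')(t, Y) = Mul(Y, Add(Rational(-1, 2), t)) (Function('B')(t, Y) = Mul(Add(t, Mul(Pow(Add(3, 6), -1), Add(Rational(-1, 2), -4))), Add(Y, 0)) = Mul(Add(t, Mul(Pow(9, -1), Rational(-9, 2))), Y) = Mul(Add(t, Mul(Rational(1, 9), Rational(-9, 2))), Y) = Mul(Add(t, Rational(-1, 2)), Y) = Mul(Add(Rational(-1, 2), t), Y) = Mul(Y, Add(Rational(-1, 2), t)))
Function('s')(H, w) = Add(3, Mul(-1, H))
Mul(Mul(Function('s')(Function('m')(2, 3), Function('B')(-5, q)), 49), -88) = Mul(Mul(Add(3, Mul(-1, Rational(6, 7))), 49), -88) = Mul(Mul(Add(3, Rational(-6, 7)), 49), -88) = Mul(Mul(Rational(15, 7), 49), -88) = Mul(105, -88) = -9240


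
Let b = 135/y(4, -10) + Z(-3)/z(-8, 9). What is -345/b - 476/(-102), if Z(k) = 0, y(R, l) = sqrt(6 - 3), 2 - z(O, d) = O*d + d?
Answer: 14/3 - 23*sqrt(3)/9 ≈ 0.24031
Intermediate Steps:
z(O, d) = 2 - d - O*d (z(O, d) = 2 - (O*d + d) = 2 - (d + O*d) = 2 + (-d - O*d) = 2 - d - O*d)
y(R, l) = sqrt(3)
b = 45*sqrt(3) (b = 135/(sqrt(3)) + 0/(2 - 1*9 - 1*(-8)*9) = 135*(sqrt(3)/3) + 0/(2 - 9 + 72) = 45*sqrt(3) + 0/65 = 45*sqrt(3) + 0*(1/65) = 45*sqrt(3) + 0 = 45*sqrt(3) ≈ 77.942)
-345/b - 476/(-102) = -345*sqrt(3)/135 - 476/(-102) = -23*sqrt(3)/9 - 476*(-1/102) = -23*sqrt(3)/9 + 14/3 = 14/3 - 23*sqrt(3)/9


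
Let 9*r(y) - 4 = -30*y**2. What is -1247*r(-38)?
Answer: 54015052/9 ≈ 6.0017e+6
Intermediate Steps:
r(y) = 4/9 - 10*y**2/3 (r(y) = 4/9 + (-30*y**2)/9 = 4/9 - 10*y**2/3)
-1247*r(-38) = -1247*(4/9 - 10/3*(-38)**2) = -1247*(4/9 - 10/3*1444) = -1247*(4/9 - 14440/3) = -1247*(-43316/9) = 54015052/9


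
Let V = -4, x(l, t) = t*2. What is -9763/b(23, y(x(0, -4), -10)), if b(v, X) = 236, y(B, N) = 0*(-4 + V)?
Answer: -9763/236 ≈ -41.369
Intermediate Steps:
x(l, t) = 2*t
y(B, N) = 0 (y(B, N) = 0*(-4 - 4) = 0*(-8) = 0)
-9763/b(23, y(x(0, -4), -10)) = -9763/236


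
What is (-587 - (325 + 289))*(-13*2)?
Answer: 31226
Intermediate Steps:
(-587 - (325 + 289))*(-13*2) = (-587 - 1*614)*(-26) = (-587 - 614)*(-26) = -1201*(-26) = 31226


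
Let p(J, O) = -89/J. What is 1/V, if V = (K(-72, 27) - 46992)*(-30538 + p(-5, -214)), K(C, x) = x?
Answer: 1/1433381193 ≈ 6.9765e-10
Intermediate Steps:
V = 1433381193 (V = (27 - 46992)*(-30538 - 89/(-5)) = -46965*(-30538 - 89*(-⅕)) = -46965*(-30538 + 89/5) = -46965*(-152601/5) = 1433381193)
1/V = 1/1433381193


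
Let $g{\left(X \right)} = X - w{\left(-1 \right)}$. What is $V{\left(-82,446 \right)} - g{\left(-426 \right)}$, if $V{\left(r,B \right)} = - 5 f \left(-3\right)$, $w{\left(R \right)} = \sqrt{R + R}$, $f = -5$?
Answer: $351 + i \sqrt{2} \approx 351.0 + 1.4142 i$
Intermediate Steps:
$w{\left(R \right)} = \sqrt{2} \sqrt{R}$ ($w{\left(R \right)} = \sqrt{2 R} = \sqrt{2} \sqrt{R}$)
$g{\left(X \right)} = X - i \sqrt{2}$ ($g{\left(X \right)} = X - \sqrt{2} \sqrt{-1} = X - \sqrt{2} i = X - i \sqrt{2}$)
$V{\left(r,B \right)} = -75$ ($V{\left(r,B \right)} = \left(-5\right) \left(-5\right) \left(-3\right) = 25 \left(-3\right) = -75$)
$V{\left(-82,446 \right)} - g{\left(-426 \right)} = -75 - \left(-426 - i \sqrt{2}\right) = -75 + \left(426 + i \sqrt{2}\right) = 351 + i \sqrt{2}$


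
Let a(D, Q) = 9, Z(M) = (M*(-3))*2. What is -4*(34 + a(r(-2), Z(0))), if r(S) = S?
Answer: -172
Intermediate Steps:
Z(M) = -6*M (Z(M) = -3*M*2 = -6*M)
-4*(34 + a(r(-2), Z(0))) = -4*(34 + 9) = -4*43 = -172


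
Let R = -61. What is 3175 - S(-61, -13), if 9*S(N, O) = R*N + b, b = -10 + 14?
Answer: 24850/9 ≈ 2761.1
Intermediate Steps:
b = 4
S(N, O) = 4/9 - 61*N/9 (S(N, O) = (-61*N + 4)/9 = (4 - 61*N)/9 = 4/9 - 61*N/9)
3175 - S(-61, -13) = 3175 - (4/9 - 61/9*(-61)) = 3175 - (4/9 + 3721/9) = 3175 - 1*3725/9 = 3175 - 3725/9 = 24850/9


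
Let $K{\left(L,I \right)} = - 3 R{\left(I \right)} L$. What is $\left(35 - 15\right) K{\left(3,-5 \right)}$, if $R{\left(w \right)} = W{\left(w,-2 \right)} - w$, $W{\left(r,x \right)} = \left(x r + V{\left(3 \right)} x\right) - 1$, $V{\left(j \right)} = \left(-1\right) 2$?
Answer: $-3240$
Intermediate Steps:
$V{\left(j \right)} = -2$
$W{\left(r,x \right)} = -1 - 2 x + r x$ ($W{\left(r,x \right)} = \left(x r - 2 x\right) - 1 = \left(r x - 2 x\right) - 1 = \left(- 2 x + r x\right) - 1 = -1 - 2 x + r x$)
$R{\left(w \right)} = 3 - 3 w$ ($R{\left(w \right)} = \left(-1 - -4 + w \left(-2\right)\right) - w = \left(-1 + 4 - 2 w\right) - w = \left(3 - 2 w\right) - w = 3 - 3 w$)
$K{\left(L,I \right)} = L \left(-9 + 9 I\right)$ ($K{\left(L,I \right)} = - 3 \left(3 - 3 I\right) L = \left(-9 + 9 I\right) L = L \left(-9 + 9 I\right)$)
$\left(35 - 15\right) K{\left(3,-5 \right)} = \left(35 - 15\right) 9 \cdot 3 \left(-1 - 5\right) = 20 \cdot 9 \cdot 3 \left(-6\right) = 20 \left(-162\right) = -3240$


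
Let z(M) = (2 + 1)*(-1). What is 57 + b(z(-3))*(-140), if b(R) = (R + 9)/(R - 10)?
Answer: 1581/13 ≈ 121.62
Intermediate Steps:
z(M) = -3 (z(M) = 3*(-1) = -3)
b(R) = (9 + R)/(-10 + R)
57 + b(z(-3))*(-140) = 57 + ((9 - 3)/(-10 - 3))*(-140) = 57 + (6/(-13))*(-140) = 57 - 1/13*6*(-140) = 57 - 6/13*(-140) = 57 + 840/13 = 1581/13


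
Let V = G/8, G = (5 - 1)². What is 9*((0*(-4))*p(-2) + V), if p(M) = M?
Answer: 18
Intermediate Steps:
G = 16 (G = 4² = 16)
V = 2 (V = 16/8 = 16*(⅛) = 2)
9*((0*(-4))*p(-2) + V) = 9*((0*(-4))*(-2) + 2) = 9*(0*(-2) + 2) = 9*(0 + 2) = 9*2 = 18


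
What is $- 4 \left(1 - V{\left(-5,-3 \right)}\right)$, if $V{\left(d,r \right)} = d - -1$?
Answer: $-20$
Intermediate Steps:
$V{\left(d,r \right)} = 1 + d$ ($V{\left(d,r \right)} = d + 1 = 1 + d$)
$- 4 \left(1 - V{\left(-5,-3 \right)}\right) = - 4 \left(1 - \left(1 - 5\right)\right) = - 4 \left(1 - -4\right) = - 4 \left(1 + 4\right) = \left(-4\right) 5 = -20$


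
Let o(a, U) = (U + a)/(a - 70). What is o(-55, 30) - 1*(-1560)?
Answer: 7801/5 ≈ 1560.2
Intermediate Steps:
o(a, U) = (U + a)/(-70 + a)
o(-55, 30) - 1*(-1560) = (30 - 55)/(-70 - 55) - 1*(-1560) = -25/(-125) + 1560 = -1/125*(-25) + 1560 = 1/5 + 1560 = 7801/5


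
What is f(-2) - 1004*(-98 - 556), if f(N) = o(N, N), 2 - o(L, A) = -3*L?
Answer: 656612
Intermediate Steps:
o(L, A) = 2 + 3*L (o(L, A) = 2 - (-3)*L = 2 + 3*L)
f(N) = 2 + 3*N
f(-2) - 1004*(-98 - 556) = (2 + 3*(-2)) - 1004*(-98 - 556) = (2 - 6) - 1004*(-654) = -4 + 656616 = 656612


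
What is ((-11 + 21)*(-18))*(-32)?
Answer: 5760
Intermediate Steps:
((-11 + 21)*(-18))*(-32) = (10*(-18))*(-32) = -180*(-32) = 5760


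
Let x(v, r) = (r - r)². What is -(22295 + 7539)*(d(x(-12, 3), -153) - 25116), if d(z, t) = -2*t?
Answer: 740181540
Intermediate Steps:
x(v, r) = 0 (x(v, r) = 0² = 0)
-(22295 + 7539)*(d(x(-12, 3), -153) - 25116) = -(22295 + 7539)*(-2*(-153) - 25116) = -29834*(306 - 25116) = -29834*(-24810) = -1*(-740181540) = 740181540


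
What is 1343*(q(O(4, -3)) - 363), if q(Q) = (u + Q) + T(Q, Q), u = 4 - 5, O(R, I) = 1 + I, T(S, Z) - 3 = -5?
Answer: -494224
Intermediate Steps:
T(S, Z) = -2 (T(S, Z) = 3 - 5 = -2)
u = -1
q(Q) = -3 + Q (q(Q) = (-1 + Q) - 2 = -3 + Q)
1343*(q(O(4, -3)) - 363) = 1343*((-3 + (1 - 3)) - 363) = 1343*((-3 - 2) - 363) = 1343*(-5 - 363) = 1343*(-368) = -494224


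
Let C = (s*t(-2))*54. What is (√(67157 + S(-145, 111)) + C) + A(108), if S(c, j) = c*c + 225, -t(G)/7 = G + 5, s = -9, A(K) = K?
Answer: 10314 + 3*√9823 ≈ 10611.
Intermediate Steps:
t(G) = -35 - 7*G (t(G) = -7*(G + 5) = -7*(5 + G) = -35 - 7*G)
S(c, j) = 225 + c² (S(c, j) = c² + 225 = 225 + c²)
C = 10206 (C = -9*(-35 - 7*(-2))*54 = -9*(-35 + 14)*54 = -9*(-21)*54 = 189*54 = 10206)
(√(67157 + S(-145, 111)) + C) + A(108) = (√(67157 + (225 + (-145)²)) + 10206) + 108 = (√(67157 + (225 + 21025)) + 10206) + 108 = (√(67157 + 21250) + 10206) + 108 = (√88407 + 10206) + 108 = (3*√9823 + 10206) + 108 = (10206 + 3*√9823) + 108 = 10314 + 3*√9823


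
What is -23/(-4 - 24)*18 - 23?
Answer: -115/14 ≈ -8.2143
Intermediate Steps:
-23/(-4 - 24)*18 - 23 = -23/(-28)*18 - 23 = -23*(-1/28)*18 - 23 = (23/28)*18 - 23 = 207/14 - 23 = -115/14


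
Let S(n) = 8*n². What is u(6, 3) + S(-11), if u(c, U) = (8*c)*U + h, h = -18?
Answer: 1094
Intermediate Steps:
u(c, U) = -18 + 8*U*c (u(c, U) = (8*c)*U - 18 = 8*U*c - 18 = -18 + 8*U*c)
u(6, 3) + S(-11) = (-18 + 8*3*6) + 8*(-11)² = (-18 + 144) + 8*121 = 126 + 968 = 1094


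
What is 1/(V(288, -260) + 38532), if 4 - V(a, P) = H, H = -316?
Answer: 1/38852 ≈ 2.5739e-5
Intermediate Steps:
V(a, P) = 320 (V(a, P) = 4 - 1*(-316) = 4 + 316 = 320)
1/(V(288, -260) + 38532) = 1/(320 + 38532) = 1/38852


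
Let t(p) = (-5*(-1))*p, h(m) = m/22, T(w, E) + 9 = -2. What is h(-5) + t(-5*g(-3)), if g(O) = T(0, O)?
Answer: 6045/22 ≈ 274.77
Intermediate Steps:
T(w, E) = -11 (T(w, E) = -9 - 2 = -11)
g(O) = -11
h(m) = m/22 (h(m) = m*(1/22) = m/22)
t(p) = 5*p
h(-5) + t(-5*g(-3)) = (1/22)*(-5) + 5*(-5*(-11)) = -5/22 + 5*55 = -5/22 + 275 = 6045/22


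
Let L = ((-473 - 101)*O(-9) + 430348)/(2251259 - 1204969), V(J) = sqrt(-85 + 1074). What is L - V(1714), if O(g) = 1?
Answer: 214887/523145 - sqrt(989) ≈ -31.038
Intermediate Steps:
V(J) = sqrt(989)
L = 214887/523145 (L = ((-473 - 101)*1 + 430348)/(2251259 - 1204969) = (-574*1 + 430348)/1046290 = (-574 + 430348)*(1/1046290) = 429774*(1/1046290) = 214887/523145 ≈ 0.41076)
L - V(1714) = 214887/523145 - sqrt(989)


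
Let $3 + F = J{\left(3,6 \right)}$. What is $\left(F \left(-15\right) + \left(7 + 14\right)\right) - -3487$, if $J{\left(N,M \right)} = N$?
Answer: $3508$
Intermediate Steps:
$F = 0$ ($F = -3 + 3 = 0$)
$\left(F \left(-15\right) + \left(7 + 14\right)\right) - -3487 = \left(0 \left(-15\right) + \left(7 + 14\right)\right) - -3487 = \left(0 + 21\right) + 3487 = 21 + 3487 = 3508$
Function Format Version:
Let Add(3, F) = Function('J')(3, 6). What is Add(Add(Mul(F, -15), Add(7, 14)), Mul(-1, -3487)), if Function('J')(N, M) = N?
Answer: 3508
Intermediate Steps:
F = 0 (F = Add(-3, 3) = 0)
Add(Add(Mul(F, -15), Add(7, 14)), Mul(-1, -3487)) = Add(Add(Mul(0, -15), Add(7, 14)), Mul(-1, -3487)) = Add(Add(0, 21), 3487) = Add(21, 3487) = 3508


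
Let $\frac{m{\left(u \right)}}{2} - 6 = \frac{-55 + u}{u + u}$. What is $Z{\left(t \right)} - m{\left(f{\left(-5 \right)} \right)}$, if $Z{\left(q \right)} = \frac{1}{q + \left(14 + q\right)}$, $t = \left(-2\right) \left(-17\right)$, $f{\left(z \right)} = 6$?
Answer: $- \frac{470}{123} \approx -3.8211$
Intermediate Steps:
$t = 34$
$Z{\left(q \right)} = \frac{1}{14 + 2 q}$
$m{\left(u \right)} = 12 + \frac{-55 + u}{u}$ ($m{\left(u \right)} = 12 + 2 \frac{-55 + u}{u + u} = 12 + 2 \frac{-55 + u}{2 u} = 12 + \frac{-55 + u}{u}$)
$Z{\left(t \right)} - m{\left(f{\left(-5 \right)} \right)} = \frac{1}{2 \left(7 + 34\right)} - \left(13 - \frac{55}{6}\right) = \frac{1}{2 \cdot 41} - \left(13 - \frac{55}{6}\right) = \frac{1}{2} \cdot \frac{1}{41} - \left(13 - \frac{55}{6}\right) = \frac{1}{82} - \frac{23}{6} = - \frac{470}{123}$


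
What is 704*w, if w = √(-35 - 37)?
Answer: 4224*I*√2 ≈ 5973.6*I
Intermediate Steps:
w = 6*I*√2 (w = √(-72) = 6*I*√2 ≈ 8.4853*I)
704*w = 704*(6*I*√2) = 4224*I*√2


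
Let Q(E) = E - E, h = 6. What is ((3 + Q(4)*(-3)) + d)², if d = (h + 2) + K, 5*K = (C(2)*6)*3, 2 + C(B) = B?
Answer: 121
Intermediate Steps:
C(B) = -2 + B
K = 0 (K = (((-2 + 2)*6)*3)/5 = ((0*6)*3)/5 = (0*3)/5 = (⅕)*0 = 0)
Q(E) = 0
d = 8 (d = (6 + 2) + 0 = 8 + 0 = 8)
((3 + Q(4)*(-3)) + d)² = ((3 + 0*(-3)) + 8)² = ((3 + 0) + 8)² = (3 + 8)² = 11² = 121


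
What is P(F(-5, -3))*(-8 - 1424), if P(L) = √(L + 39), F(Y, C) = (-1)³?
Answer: -1432*√38 ≈ -8827.4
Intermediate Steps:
F(Y, C) = -1
P(L) = √(39 + L)
P(F(-5, -3))*(-8 - 1424) = √(39 - 1)*(-8 - 1424) = √38*(-1432) = -1432*√38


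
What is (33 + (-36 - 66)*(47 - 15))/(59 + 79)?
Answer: -1077/46 ≈ -23.413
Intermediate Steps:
(33 + (-36 - 66)*(47 - 15))/(59 + 79) = (33 - 102*32)/138 = (33 - 3264)*(1/138) = -3231*1/138 = -1077/46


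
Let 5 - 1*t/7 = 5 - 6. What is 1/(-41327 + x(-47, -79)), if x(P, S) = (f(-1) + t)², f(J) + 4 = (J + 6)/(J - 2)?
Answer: -9/360062 ≈ -2.4996e-5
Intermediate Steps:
f(J) = -4 + (6 + J)/(-2 + J) (f(J) = -4 + (J + 6)/(J - 2) = -4 + (6 + J)/(-2 + J))
t = 42 (t = 35 - 7*(5 - 6) = 35 - 7*(-1) = 35 + 7 = 42)
x(P, S) = 11881/9 (x(P, S) = ((14 - 3*(-1))/(-2 - 1) + 42)² = ((14 + 3)/(-3) + 42)² = (-⅓*17 + 42)² = (-17/3 + 42)² = (109/3)² = 11881/9)
1/(-41327 + x(-47, -79)) = 1/(-41327 + 11881/9) = 1/(-360062/9) = -9/360062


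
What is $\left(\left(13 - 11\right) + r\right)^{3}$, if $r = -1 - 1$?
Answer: $0$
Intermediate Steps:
$r = -2$ ($r = -1 - 1 = -2$)
$\left(\left(13 - 11\right) + r\right)^{3} = \left(\left(13 - 11\right) - 2\right)^{3} = \left(2 - 2\right)^{3} = 0^{3} = 0$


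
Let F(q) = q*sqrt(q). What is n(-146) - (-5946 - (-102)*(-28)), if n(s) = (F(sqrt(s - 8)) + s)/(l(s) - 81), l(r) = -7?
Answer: 387361/44 - 154**(3/4)*I**(3/2)/88 ≈ 8804.0 - 0.35127*I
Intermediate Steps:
F(q) = q**(3/2)
n(s) = -s/88 - (-8 + s)**(3/4)/88 (n(s) = ((sqrt(s - 8))**(3/2) + s)/(-7 - 81) = ((sqrt(-8 + s))**(3/2) + s)/(-88) = ((-8 + s)**(3/4) + s)*(-1/88) = (s + (-8 + s)**(3/4))*(-1/88) = -s/88 - (-8 + s)**(3/4)/88)
n(-146) - (-5946 - (-102)*(-28)) = (-1/88*(-146) - (-8 - 146)**(3/4)/88) - (-5946 - (-102)*(-28)) = (73/44 - (-154)**(3/4)/88) - (-5946 - 1*2856) = (73/44 - (-154)**(3/4)/88) - (-5946 - 2856) = (73/44 - (-154)**(3/4)/88) - 1*(-8802) = (73/44 - (-154)**(3/4)/88) + 8802 = 387361/44 - (-154)**(3/4)/88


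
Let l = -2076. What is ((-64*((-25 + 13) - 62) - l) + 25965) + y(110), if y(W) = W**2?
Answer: 44877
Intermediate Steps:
((-64*((-25 + 13) - 62) - l) + 25965) + y(110) = ((-64*((-25 + 13) - 62) - 1*(-2076)) + 25965) + 110**2 = ((-64*(-12 - 62) + 2076) + 25965) + 12100 = ((-64*(-74) + 2076) + 25965) + 12100 = ((4736 + 2076) + 25965) + 12100 = (6812 + 25965) + 12100 = 32777 + 12100 = 44877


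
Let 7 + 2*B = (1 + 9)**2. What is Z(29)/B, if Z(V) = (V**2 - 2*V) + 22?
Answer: 1610/93 ≈ 17.312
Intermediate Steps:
Z(V) = 22 + V**2 - 2*V
B = 93/2 (B = -7/2 + (1 + 9)**2/2 = -7/2 + (1/2)*10**2 = -7/2 + (1/2)*100 = -7/2 + 50 = 93/2 ≈ 46.500)
Z(29)/B = (22 + 29**2 - 2*29)/(93/2) = (22 + 841 - 58)*(2/93) = 805*(2/93) = 1610/93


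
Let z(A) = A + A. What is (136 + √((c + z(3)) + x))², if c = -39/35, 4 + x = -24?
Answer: (4760 + I*√28315)²/1225 ≈ 18473.0 + 1307.7*I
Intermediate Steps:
x = -28 (x = -4 - 24 = -28)
z(A) = 2*A
c = -39/35 (c = -39*1/35 = -39/35 ≈ -1.1143)
(136 + √((c + z(3)) + x))² = (136 + √((-39/35 + 2*3) - 28))² = (136 + √((-39/35 + 6) - 28))² = (136 + √(171/35 - 28))² = (136 + √(-809/35))² = (136 + I*√28315/35)²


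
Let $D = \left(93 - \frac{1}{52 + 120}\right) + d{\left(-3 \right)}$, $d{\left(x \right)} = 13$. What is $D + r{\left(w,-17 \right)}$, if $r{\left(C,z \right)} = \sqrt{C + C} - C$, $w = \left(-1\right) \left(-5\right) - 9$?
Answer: $\frac{18919}{172} + 2 i \sqrt{2} \approx 109.99 + 2.8284 i$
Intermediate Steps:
$w = -4$ ($w = 5 - 9 = -4$)
$r{\left(C,z \right)} = - C + \sqrt{2} \sqrt{C}$ ($r{\left(C,z \right)} = \sqrt{2 C} - C = \sqrt{2} \sqrt{C} - C = - C + \sqrt{2} \sqrt{C}$)
$D = \frac{18231}{172}$ ($D = \left(93 - \frac{1}{52 + 120}\right) + 13 = \left(93 - \frac{1}{172}\right) + 13 = \frac{15995}{172} + 13 = \frac{18231}{172} \approx 105.99$)
$D + r{\left(w,-17 \right)} = \frac{18231}{172} + \left(\left(-1\right) \left(-4\right) + \sqrt{2} \sqrt{-4}\right) = \frac{18231}{172} + \left(4 + \sqrt{2} \cdot 2 i\right) = \frac{18231}{172} + \left(4 + 2 i \sqrt{2}\right) = \frac{18919}{172} + 2 i \sqrt{2}$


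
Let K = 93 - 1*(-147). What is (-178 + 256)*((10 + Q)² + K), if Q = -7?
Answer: 19422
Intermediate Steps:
K = 240 (K = 93 + 147 = 240)
(-178 + 256)*((10 + Q)² + K) = (-178 + 256)*((10 - 7)² + 240) = 78*(3² + 240) = 78*(9 + 240) = 78*249 = 19422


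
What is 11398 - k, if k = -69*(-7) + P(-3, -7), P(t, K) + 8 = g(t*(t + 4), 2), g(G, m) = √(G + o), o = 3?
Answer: 10923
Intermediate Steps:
g(G, m) = √(3 + G) (g(G, m) = √(G + 3) = √(3 + G))
P(t, K) = -8 + √(3 + t*(4 + t)) (P(t, K) = -8 + √(3 + t*(t + 4)) = -8 + √(3 + t*(4 + t)))
k = 475 (k = -69*(-7) + (-8 + √(3 - 3*(4 - 3))) = 483 + (-8 + √(3 - 3*1)) = 483 + (-8 + √(3 - 3)) = 483 + (-8 + √0) = 483 + (-8 + 0) = 483 - 8 = 475)
11398 - k = 11398 - 1*475 = 11398 - 475 = 10923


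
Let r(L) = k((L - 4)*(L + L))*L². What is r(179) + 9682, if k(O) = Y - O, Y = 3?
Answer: -2007262845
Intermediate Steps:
k(O) = 3 - O
r(L) = L²*(3 - 2*L*(-4 + L)) (r(L) = (3 - (L - 4)*(L + L))*L² = (3 - (-4 + L)*2*L)*L² = (3 - 2*L*(-4 + L))*L² = L²*(3 - 2*L*(-4 + L)))
r(179) + 9682 = 179²*(3 - 2*179*(-4 + 179)) + 9682 = 32041*(3 - 2*179*175) + 9682 = 32041*(3 - 62650) + 9682 = 32041*(-62647) + 9682 = -2007272527 + 9682 = -2007262845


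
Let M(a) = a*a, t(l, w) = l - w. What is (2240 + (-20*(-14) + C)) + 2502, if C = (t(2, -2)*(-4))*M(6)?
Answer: 4446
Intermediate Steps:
M(a) = a²
C = -576 (C = ((2 - 1*(-2))*(-4))*6² = ((2 + 2)*(-4))*36 = (4*(-4))*36 = -16*36 = -576)
(2240 + (-20*(-14) + C)) + 2502 = (2240 + (-20*(-14) - 576)) + 2502 = (2240 + (280 - 576)) + 2502 = (2240 - 296) + 2502 = 1944 + 2502 = 4446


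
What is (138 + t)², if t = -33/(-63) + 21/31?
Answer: 8211984400/423801 ≈ 19377.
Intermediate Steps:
t = 782/651 (t = -33*(-1/63) + 21*(1/31) = 11/21 + 21/31 = 782/651 ≈ 1.2012)
(138 + t)² = (138 + 782/651)² = (90620/651)² = 8211984400/423801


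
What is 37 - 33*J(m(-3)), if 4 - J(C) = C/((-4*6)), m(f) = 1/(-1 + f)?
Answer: -3029/32 ≈ -94.656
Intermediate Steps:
J(C) = 4 + C/24 (J(C) = 4 - C/((-4*6)) = 4 - C/(-24) = 4 - C*(-1)/24 = 4 - (-1)*C/24 = 4 + C/24)
37 - 33*J(m(-3)) = 37 - 33*(4 + 1/(24*(-1 - 3))) = 37 - 33*(4 + (1/24)/(-4)) = 37 - 33*(4 + (1/24)*(-¼)) = 37 - 33*(4 - 1/96) = 37 - 33*383/96 = 37 - 4213/32 = -3029/32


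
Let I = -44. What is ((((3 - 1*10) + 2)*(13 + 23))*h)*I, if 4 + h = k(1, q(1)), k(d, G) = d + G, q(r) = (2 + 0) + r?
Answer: 0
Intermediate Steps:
q(r) = 2 + r
k(d, G) = G + d
h = 0 (h = -4 + ((2 + 1) + 1) = -4 + (3 + 1) = -4 + 4 = 0)
((((3 - 1*10) + 2)*(13 + 23))*h)*I = ((((3 - 1*10) + 2)*(13 + 23))*0)*(-44) = ((((3 - 10) + 2)*36)*0)*(-44) = (((-7 + 2)*36)*0)*(-44) = (-5*36*0)*(-44) = -180*0*(-44) = 0*(-44) = 0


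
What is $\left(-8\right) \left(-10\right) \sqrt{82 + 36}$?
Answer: $80 \sqrt{118} \approx 869.02$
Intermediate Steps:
$\left(-8\right) \left(-10\right) \sqrt{82 + 36} = 80 \sqrt{118}$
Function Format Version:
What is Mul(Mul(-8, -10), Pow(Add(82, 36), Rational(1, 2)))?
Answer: Mul(80, Pow(118, Rational(1, 2))) ≈ 869.02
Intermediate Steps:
Mul(Mul(-8, -10), Pow(Add(82, 36), Rational(1, 2))) = Mul(80, Pow(118, Rational(1, 2)))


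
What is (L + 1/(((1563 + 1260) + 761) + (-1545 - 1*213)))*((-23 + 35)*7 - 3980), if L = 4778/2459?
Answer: -17000365476/2245067 ≈ -7572.3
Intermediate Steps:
L = 4778/2459 (L = 4778*(1/2459) = 4778/2459 ≈ 1.9431)
(L + 1/(((1563 + 1260) + 761) + (-1545 - 1*213)))*((-23 + 35)*7 - 3980) = (4778/2459 + 1/(((1563 + 1260) + 761) + (-1545 - 1*213)))*((-23 + 35)*7 - 3980) = (4778/2459 + 1/((2823 + 761) + (-1545 - 213)))*(12*7 - 3980) = (4778/2459 + 1/(3584 - 1758))*(84 - 3980) = (4778/2459 + 1/1826)*(-3896) = (8727087/4490134)*(-3896) = -17000365476/2245067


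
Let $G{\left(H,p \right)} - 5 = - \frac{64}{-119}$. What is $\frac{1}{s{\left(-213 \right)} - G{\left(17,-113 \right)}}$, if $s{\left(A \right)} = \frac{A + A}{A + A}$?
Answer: $- \frac{119}{540} \approx -0.22037$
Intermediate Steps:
$s{\left(A \right)} = 1$ ($s{\left(A \right)} = \frac{2 A}{2 A} = 2 A \frac{1}{2 A} = 1$)
$G{\left(H,p \right)} = \frac{659}{119}$ ($G{\left(H,p \right)} = 5 - \frac{64}{-119} = 5 - - \frac{64}{119} = 5 + \frac{64}{119} = \frac{659}{119}$)
$\frac{1}{s{\left(-213 \right)} - G{\left(17,-113 \right)}} = \frac{1}{1 - \frac{659}{119}} = \frac{1}{- \frac{540}{119}} = - \frac{119}{540}$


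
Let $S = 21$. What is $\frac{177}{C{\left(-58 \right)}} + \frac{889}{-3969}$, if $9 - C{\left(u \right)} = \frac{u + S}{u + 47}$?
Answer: $\frac{1096075}{35154} \approx 31.179$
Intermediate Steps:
$C{\left(u \right)} = 9 - \frac{21 + u}{47 + u}$ ($C{\left(u \right)} = 9 - \frac{u + 21}{u + 47} = 9 - \frac{21 + u}{47 + u}$)
$\frac{177}{C{\left(-58 \right)}} + \frac{889}{-3969} = \frac{177}{2 \frac{1}{47 - 58} \left(201 + 4 \left(-58\right)\right)} + \frac{889}{-3969} = \frac{177}{2 \frac{1}{-11} \left(201 - 232\right)} + 889 \left(- \frac{1}{3969}\right) = \frac{177}{2 \left(- \frac{1}{11}\right) \left(-31\right)} - \frac{127}{567} = \frac{177}{\frac{62}{11}} - \frac{127}{567} = 177 \cdot \frac{11}{62} - \frac{127}{567} = \frac{1947}{62} - \frac{127}{567} = \frac{1096075}{35154}$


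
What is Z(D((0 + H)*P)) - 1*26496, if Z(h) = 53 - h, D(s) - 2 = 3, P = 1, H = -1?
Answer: -26448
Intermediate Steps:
D(s) = 5 (D(s) = 2 + 3 = 5)
Z(D((0 + H)*P)) - 1*26496 = (53 - 1*5) - 1*26496 = (53 - 5) - 26496 = 48 - 26496 = -26448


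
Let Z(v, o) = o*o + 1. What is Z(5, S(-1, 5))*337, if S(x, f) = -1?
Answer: 674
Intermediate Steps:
Z(v, o) = 1 + o² (Z(v, o) = o² + 1 = 1 + o²)
Z(5, S(-1, 5))*337 = (1 + (-1)²)*337 = (1 + 1)*337 = 2*337 = 674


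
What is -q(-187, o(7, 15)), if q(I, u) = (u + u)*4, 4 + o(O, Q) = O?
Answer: -24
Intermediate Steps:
o(O, Q) = -4 + O
q(I, u) = 8*u (q(I, u) = (2*u)*4 = 8*u)
-q(-187, o(7, 15)) = -8*(-4 + 7) = -8*3 = -1*24 = -24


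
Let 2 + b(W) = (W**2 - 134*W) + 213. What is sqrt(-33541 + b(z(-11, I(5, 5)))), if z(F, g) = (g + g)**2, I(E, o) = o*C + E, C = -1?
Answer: I*sqrt(33330) ≈ 182.56*I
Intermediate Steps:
I(E, o) = E - o (I(E, o) = o*(-1) + E = -o + E = E - o)
z(F, g) = 4*g**2 (z(F, g) = (2*g)**2 = 4*g**2)
b(W) = 211 + W**2 - 134*W (b(W) = -2 + ((W**2 - 134*W) + 213) = -2 + (213 + W**2 - 134*W) = 211 + W**2 - 134*W)
sqrt(-33541 + b(z(-11, I(5, 5)))) = sqrt(-33541 + (211 + (4*(5 - 1*5)**2)**2 - 536*(5 - 1*5)**2)) = sqrt(-33541 + (211 + (4*(5 - 5)**2)**2 - 536*(5 - 5)**2)) = sqrt(-33541 + (211 + (4*0**2)**2 - 536*0**2)) = sqrt(-33541 + (211 + (4*0)**2 - 536*0)) = sqrt(-33541 + (211 + 0**2 - 134*0)) = sqrt(-33541 + (211 + 0 + 0)) = sqrt(-33541 + 211) = sqrt(-33330) = I*sqrt(33330)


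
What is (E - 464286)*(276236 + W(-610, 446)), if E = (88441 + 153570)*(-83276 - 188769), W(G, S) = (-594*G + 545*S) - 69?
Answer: -58041572240153637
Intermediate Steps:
W(G, S) = -69 - 594*G + 545*S
E = -65837882495 (E = 242011*(-272045) = -65837882495)
(E - 464286)*(276236 + W(-610, 446)) = (-65837882495 - 464286)*(276236 + (-69 - 594*(-610) + 545*446)) = -65838346781*(276236 + (-69 + 362340 + 243070)) = -65838346781*(276236 + 605341) = -65838346781*881577 = -58041572240153637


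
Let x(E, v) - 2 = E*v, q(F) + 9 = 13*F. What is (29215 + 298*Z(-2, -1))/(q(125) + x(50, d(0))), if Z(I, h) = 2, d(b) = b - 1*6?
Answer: 29811/1318 ≈ 22.618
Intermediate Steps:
d(b) = -6 + b (d(b) = b - 6 = -6 + b)
q(F) = -9 + 13*F
x(E, v) = 2 + E*v
(29215 + 298*Z(-2, -1))/(q(125) + x(50, d(0))) = (29215 + 298*2)/((-9 + 13*125) + (2 + 50*(-6 + 0))) = (29215 + 596)/((-9 + 1625) + (2 + 50*(-6))) = 29811/(1616 + (2 - 300)) = 29811/(1616 - 298) = 29811/1318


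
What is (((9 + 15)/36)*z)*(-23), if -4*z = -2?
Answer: -23/3 ≈ -7.6667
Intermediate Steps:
z = ½ (z = -¼*(-2) = ½ ≈ 0.50000)
(((9 + 15)/36)*z)*(-23) = (((9 + 15)/36)*(½))*(-23) = ((24*(1/36))*(½))*(-23) = ((⅔)*(½))*(-23) = (⅓)*(-23) = -23/3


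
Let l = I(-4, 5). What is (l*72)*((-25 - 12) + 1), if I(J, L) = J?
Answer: 10368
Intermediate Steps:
l = -4
(l*72)*((-25 - 12) + 1) = (-4*72)*((-25 - 12) + 1) = -288*(-37 + 1) = -288*(-36) = 10368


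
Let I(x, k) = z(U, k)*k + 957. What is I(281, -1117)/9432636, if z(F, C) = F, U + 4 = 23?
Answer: -10133/4716318 ≈ -0.0021485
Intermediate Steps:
U = 19 (U = -4 + 23 = 19)
I(x, k) = 957 + 19*k (I(x, k) = 19*k + 957 = 957 + 19*k)
I(281, -1117)/9432636 = (957 + 19*(-1117))/9432636 = (957 - 21223)*(1/9432636) = -20266*1/9432636 = -10133/4716318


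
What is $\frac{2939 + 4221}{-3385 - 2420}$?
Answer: $- \frac{1432}{1161} \approx -1.2334$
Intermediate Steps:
$\frac{2939 + 4221}{-3385 - 2420} = \frac{7160}{-3385 - 2420} = \frac{7160}{-5805} = 7160 \left(- \frac{1}{5805}\right) = - \frac{1432}{1161}$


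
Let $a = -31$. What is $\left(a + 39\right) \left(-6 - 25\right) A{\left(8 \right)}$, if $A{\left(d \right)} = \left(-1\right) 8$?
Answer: $1984$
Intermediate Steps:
$A{\left(d \right)} = -8$
$\left(a + 39\right) \left(-6 - 25\right) A{\left(8 \right)} = \left(-31 + 39\right) \left(-6 - 25\right) \left(-8\right) = 8 \left(-31\right) \left(-8\right) = \left(-248\right) \left(-8\right) = 1984$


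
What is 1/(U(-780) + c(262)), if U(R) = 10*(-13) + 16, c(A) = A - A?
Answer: -1/114 ≈ -0.0087719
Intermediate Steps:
c(A) = 0
U(R) = -114 (U(R) = -130 + 16 = -114)
1/(U(-780) + c(262)) = 1/(-114 + 0) = 1/(-114) = -1/114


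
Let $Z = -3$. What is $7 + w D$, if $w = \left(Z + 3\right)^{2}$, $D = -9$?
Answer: $7$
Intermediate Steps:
$w = 0$ ($w = \left(-3 + 3\right)^{2} = 0^{2} = 0$)
$7 + w D = 7 + 0 \left(-9\right) = 7 + 0 = 7$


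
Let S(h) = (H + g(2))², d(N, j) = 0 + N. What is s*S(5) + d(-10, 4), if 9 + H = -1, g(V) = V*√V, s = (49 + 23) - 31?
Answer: 4418 - 1640*√2 ≈ 2098.7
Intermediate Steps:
d(N, j) = N
s = 41 (s = 72 - 31 = 41)
g(V) = V^(3/2)
H = -10 (H = -9 - 1 = -10)
S(h) = (-10 + 2*√2)² (S(h) = (-10 + 2^(3/2))² = (-10 + 2*√2)²)
s*S(5) + d(-10, 4) = 41*(108 - 40*√2) - 10 = (4428 - 1640*√2) - 10 = 4418 - 1640*√2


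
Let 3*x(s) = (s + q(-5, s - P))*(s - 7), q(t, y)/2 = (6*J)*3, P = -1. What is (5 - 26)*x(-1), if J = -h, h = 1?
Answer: -2072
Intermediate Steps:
J = -1 (J = -1*1 = -1)
q(t, y) = -36 (q(t, y) = 2*((6*(-1))*3) = 2*(-6*3) = 2*(-18) = -36)
x(s) = (-36 + s)*(-7 + s)/3 (x(s) = ((s - 36)*(s - 7))/3 = ((-36 + s)*(-7 + s))/3 = (-36 + s)*(-7 + s)/3)
(5 - 26)*x(-1) = (5 - 26)*(84 - 43/3*(-1) + (⅓)*(-1)²) = -21*(84 + 43/3 + (⅓)*1) = -21*(84 + 43/3 + ⅓) = -21*296/3 = -2072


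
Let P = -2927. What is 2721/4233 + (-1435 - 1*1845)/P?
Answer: 7282869/4129997 ≈ 1.7634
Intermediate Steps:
2721/4233 + (-1435 - 1*1845)/P = 2721/4233 + (-1435 - 1*1845)/(-2927) = 2721*(1/4233) + (-1435 - 1845)*(-1/2927) = 907/1411 - 3280*(-1/2927) = 907/1411 + 3280/2927 = 7282869/4129997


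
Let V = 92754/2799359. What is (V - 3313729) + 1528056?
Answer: -4998739690853/2799359 ≈ -1.7857e+6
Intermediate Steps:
V = 92754/2799359 (V = 92754*(1/2799359) = 92754/2799359 ≈ 0.033134)
(V - 3313729) + 1528056 = (92754/2799359 - 3313729) + 1528056 = -9276317006957/2799359 + 1528056 = -4998739690853/2799359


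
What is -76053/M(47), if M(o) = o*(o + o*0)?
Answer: -76053/2209 ≈ -34.429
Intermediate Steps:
M(o) = o² (M(o) = o*(o + 0) = o*o = o²)
-76053/M(47) = -76053/(47²) = -76053/2209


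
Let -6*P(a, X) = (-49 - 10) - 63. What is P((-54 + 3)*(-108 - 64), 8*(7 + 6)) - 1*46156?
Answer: -138407/3 ≈ -46136.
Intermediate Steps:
P(a, X) = 61/3 (P(a, X) = -((-49 - 10) - 63)/6 = -(-59 - 63)/6 = -1/6*(-122) = 61/3)
P((-54 + 3)*(-108 - 64), 8*(7 + 6)) - 1*46156 = 61/3 - 1*46156 = 61/3 - 46156 = -138407/3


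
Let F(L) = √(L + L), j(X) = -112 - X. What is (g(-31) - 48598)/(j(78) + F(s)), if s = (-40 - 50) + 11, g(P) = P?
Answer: 4619755/18129 + 48629*I*√158/36258 ≈ 254.83 + 16.859*I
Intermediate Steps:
s = -79 (s = -90 + 11 = -79)
F(L) = √2*√L (F(L) = √(2*L) = √2*√L)
(g(-31) - 48598)/(j(78) + F(s)) = (-31 - 48598)/((-112 - 1*78) + √2*√(-79)) = -48629/((-112 - 78) + √2*(I*√79)) = -48629/(-190 + I*√158)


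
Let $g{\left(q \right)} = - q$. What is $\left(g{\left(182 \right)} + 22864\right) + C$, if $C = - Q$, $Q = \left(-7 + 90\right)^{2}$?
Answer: $15793$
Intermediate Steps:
$Q = 6889$ ($Q = 83^{2} = 6889$)
$C = -6889$ ($C = \left(-1\right) 6889 = -6889$)
$\left(g{\left(182 \right)} + 22864\right) + C = \left(\left(-1\right) 182 + 22864\right) - 6889 = \left(-182 + 22864\right) - 6889 = 22682 - 6889 = 15793$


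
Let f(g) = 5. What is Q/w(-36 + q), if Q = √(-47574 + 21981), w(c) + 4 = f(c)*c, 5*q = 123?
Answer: -I*√25593/61 ≈ -2.6226*I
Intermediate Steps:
q = 123/5 (q = (⅕)*123 = 123/5 ≈ 24.600)
w(c) = -4 + 5*c
Q = I*√25593 (Q = √(-25593) = I*√25593 ≈ 159.98*I)
Q/w(-36 + q) = (I*√25593)/(-4 + 5*(-36 + 123/5)) = (I*√25593)/(-4 + 5*(-57/5)) = (I*√25593)/(-4 - 57) = (I*√25593)/(-61) = (I*√25593)*(-1/61) = -I*√25593/61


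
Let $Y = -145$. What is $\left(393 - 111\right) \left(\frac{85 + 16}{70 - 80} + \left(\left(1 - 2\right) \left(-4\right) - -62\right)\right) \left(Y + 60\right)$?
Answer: $-1339923$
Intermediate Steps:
$\left(393 - 111\right) \left(\frac{85 + 16}{70 - 80} + \left(\left(1 - 2\right) \left(-4\right) - -62\right)\right) \left(Y + 60\right) = \left(393 - 111\right) \left(\frac{85 + 16}{70 - 80} + \left(\left(1 - 2\right) \left(-4\right) - -62\right)\right) \left(-145 + 60\right) = 282 \left(\frac{101}{-10} + \left(\left(-1\right) \left(-4\right) + 62\right)\right) \left(-85\right) = 282 \left(101 \left(- \frac{1}{10}\right) + \left(4 + 62\right)\right) \left(-85\right) = 282 \left(- \frac{101}{10} + 66\right) \left(-85\right) = 282 \cdot \frac{559}{10} \left(-85\right) = 282 \left(- \frac{9503}{2}\right) = -1339923$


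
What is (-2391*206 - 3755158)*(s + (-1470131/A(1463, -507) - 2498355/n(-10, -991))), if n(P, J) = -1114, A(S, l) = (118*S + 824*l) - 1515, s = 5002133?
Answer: -224644541394884802068/10567961 ≈ -2.1257e+13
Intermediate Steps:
A(S, l) = -1515 + 118*S + 824*l
(-2391*206 - 3755158)*(s + (-1470131/A(1463, -507) - 2498355/n(-10, -991))) = (-2391*206 - 3755158)*(5002133 + (-1470131/(-1515 + 118*1463 + 824*(-507)) - 2498355/(-1114))) = (-492546 - 3755158)*(5002133 + (-1470131/(-1515 + 172634 - 417768) - 2498355*(-1/1114))) = -4247704*(5002133 + (-1470131/(-246649) + 2498355/1114)) = -4247704*(5002133 + (-1470131*(-1/246649) + 2498355/1114)) = -4247704*(5002133 + (113087/18973 + 2498355/1114)) = -4247704*(5002133 + 47527268333/21135922) = -4247704*105772220189959/21135922 = -224644541394884802068/10567961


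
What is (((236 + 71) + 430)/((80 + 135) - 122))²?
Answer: 543169/8649 ≈ 62.801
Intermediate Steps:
(((236 + 71) + 430)/((80 + 135) - 122))² = ((307 + 430)/(215 - 122))² = (737/93)² = 543169/8649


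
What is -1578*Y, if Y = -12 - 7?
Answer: 29982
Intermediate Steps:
Y = -19
-1578*Y = -1578*(-19) = 29982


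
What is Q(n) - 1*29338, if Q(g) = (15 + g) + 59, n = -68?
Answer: -29332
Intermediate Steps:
Q(g) = 74 + g
Q(n) - 1*29338 = (74 - 68) - 1*29338 = 6 - 29338 = -29332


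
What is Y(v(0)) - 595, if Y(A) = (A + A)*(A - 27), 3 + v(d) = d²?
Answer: -415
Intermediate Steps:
v(d) = -3 + d²
Y(A) = 2*A*(-27 + A) (Y(A) = (2*A)*(-27 + A) = 2*A*(-27 + A))
Y(v(0)) - 595 = 2*(-3 + 0²)*(-27 + (-3 + 0²)) - 595 = 2*(-3 + 0)*(-27 + (-3 + 0)) - 595 = 2*(-3)*(-27 - 3) - 595 = 2*(-3)*(-30) - 595 = 180 - 595 = -415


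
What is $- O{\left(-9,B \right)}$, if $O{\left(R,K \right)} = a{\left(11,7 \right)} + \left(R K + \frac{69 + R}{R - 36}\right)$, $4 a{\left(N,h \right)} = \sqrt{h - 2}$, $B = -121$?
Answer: $- \frac{3263}{3} - \frac{\sqrt{5}}{4} \approx -1088.2$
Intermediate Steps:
$a{\left(N,h \right)} = \frac{\sqrt{-2 + h}}{4}$ ($a{\left(N,h \right)} = \frac{\sqrt{h - 2}}{4} = \frac{\sqrt{-2 + h}}{4}$)
$O{\left(R,K \right)} = \frac{\sqrt{5}}{4} + K R + \frac{69 + R}{-36 + R}$ ($O{\left(R,K \right)} = \frac{\sqrt{-2 + 7}}{4} + \left(R K + \frac{69 + R}{R - 36}\right) = \frac{\sqrt{5}}{4} + \left(K R + \frac{69 + R}{-36 + R}\right) = \frac{\sqrt{5}}{4} + K R + \frac{69 + R}{-36 + R}$)
$- O{\left(-9,B \right)} = - \frac{69 - 9 - 9 \sqrt{5} - 121 \left(-9\right)^{2} - \left(-4356\right) \left(-9\right) + \frac{1}{4} \left(-9\right) \sqrt{5}}{-36 - 9} = - \frac{69 - 9 - 9 \sqrt{5} - 9801 - 39204 - \frac{9 \sqrt{5}}{4}}{-45} = - \frac{\left(-1\right) \left(69 - 9 - 9 \sqrt{5} - 9801 - 39204 - \frac{9 \sqrt{5}}{4}\right)}{45} = - \frac{\left(-1\right) \left(-48945 - \frac{45 \sqrt{5}}{4}\right)}{45} = - (\frac{3263}{3} + \frac{\sqrt{5}}{4}) = - \frac{3263}{3} - \frac{\sqrt{5}}{4}$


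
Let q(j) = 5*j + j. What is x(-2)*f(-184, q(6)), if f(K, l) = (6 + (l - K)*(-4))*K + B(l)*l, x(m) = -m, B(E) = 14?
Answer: 322640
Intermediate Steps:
q(j) = 6*j
f(K, l) = 14*l + K*(6 - 4*l + 4*K) (f(K, l) = (6 + (l - K)*(-4))*K + 14*l = (6 + (-4*l + 4*K))*K + 14*l = (6 - 4*l + 4*K)*K + 14*l = K*(6 - 4*l + 4*K) + 14*l = 14*l + K*(6 - 4*l + 4*K))
x(-2)*f(-184, q(6)) = (-1*(-2))*(4*(-184)**2 + 6*(-184) + 14*(6*6) - 4*(-184)*6*6) = 2*(4*33856 - 1104 + 14*36 - 4*(-184)*36) = 2*(135424 - 1104 + 504 + 26496) = 2*161320 = 322640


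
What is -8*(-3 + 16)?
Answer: -104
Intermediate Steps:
-8*(-3 + 16) = -8*13 = -104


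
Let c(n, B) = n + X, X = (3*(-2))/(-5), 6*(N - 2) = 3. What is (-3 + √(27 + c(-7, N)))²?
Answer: (15 - √530)²/25 ≈ 2.5739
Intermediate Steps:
N = 5/2 (N = 2 + (⅙)*3 = 2 + ½ = 5/2 ≈ 2.5000)
X = 6/5 (X = -6*(-⅕) = 6/5 ≈ 1.2000)
c(n, B) = 6/5 + n (c(n, B) = n + 6/5 = 6/5 + n)
(-3 + √(27 + c(-7, N)))² = (-3 + √(27 + (6/5 - 7)))² = (-3 + √(27 - 29/5))² = (-3 + √(106/5))² = (-3 + √530/5)²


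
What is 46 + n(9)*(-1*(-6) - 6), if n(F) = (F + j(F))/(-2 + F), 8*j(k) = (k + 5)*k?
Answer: 46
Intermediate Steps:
j(k) = k*(5 + k)/8 (j(k) = ((k + 5)*k)/8 = ((5 + k)*k)/8 = (k*(5 + k))/8 = k*(5 + k)/8)
n(F) = (F + F*(5 + F)/8)/(-2 + F)
46 + n(9)*(-1*(-6) - 6) = 46 + ((1/8)*9*(13 + 9)/(-2 + 9))*(-1*(-6) - 6) = 46 + ((1/8)*9*22/7)*(6 - 6) = 46 + ((1/8)*9*(1/7)*22)*0 = 46 + (99/28)*0 = 46 + 0 = 46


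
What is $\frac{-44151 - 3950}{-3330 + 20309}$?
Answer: $- \frac{48101}{16979} \approx -2.833$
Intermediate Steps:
$\frac{-44151 - 3950}{-3330 + 20309} = - \frac{48101}{16979}$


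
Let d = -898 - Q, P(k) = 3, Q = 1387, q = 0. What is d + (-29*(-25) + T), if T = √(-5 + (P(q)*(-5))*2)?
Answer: -1560 + I*√35 ≈ -1560.0 + 5.9161*I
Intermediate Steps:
d = -2285 (d = -898 - 1*1387 = -898 - 1387 = -2285)
T = I*√35 (T = √(-5 + (3*(-5))*2) = √(-5 - 15*2) = √(-5 - 30) = √(-35) = I*√35 ≈ 5.9161*I)
d + (-29*(-25) + T) = -2285 + (-29*(-25) + I*√35) = -2285 + (725 + I*√35) = -1560 + I*√35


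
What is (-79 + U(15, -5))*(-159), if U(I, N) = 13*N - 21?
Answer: 26235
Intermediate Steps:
U(I, N) = -21 + 13*N
(-79 + U(15, -5))*(-159) = (-79 + (-21 + 13*(-5)))*(-159) = (-79 + (-21 - 65))*(-159) = (-79 - 86)*(-159) = -165*(-159) = 26235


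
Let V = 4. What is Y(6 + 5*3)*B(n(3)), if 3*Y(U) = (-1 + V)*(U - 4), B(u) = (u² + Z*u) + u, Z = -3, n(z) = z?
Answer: 51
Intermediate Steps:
B(u) = u² - 2*u (B(u) = (u² - 3*u) + u = u² - 2*u)
Y(U) = -4 + U (Y(U) = ((-1 + 4)*(U - 4))/3 = (3*(-4 + U))/3 = (-12 + 3*U)/3 = -4 + U)
Y(6 + 5*3)*B(n(3)) = (-4 + (6 + 5*3))*(3*(-2 + 3)) = (-4 + (6 + 15))*(3*1) = (-4 + 21)*3 = 17*3 = 51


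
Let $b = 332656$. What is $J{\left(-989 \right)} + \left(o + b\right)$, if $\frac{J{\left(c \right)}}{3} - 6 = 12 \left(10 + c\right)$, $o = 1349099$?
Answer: $1646529$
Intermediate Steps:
$J{\left(c \right)} = 378 + 36 c$ ($J{\left(c \right)} = 18 + 3 \cdot 12 \left(10 + c\right) = 18 + 3 \left(120 + 12 c\right) = 18 + \left(360 + 36 c\right) = 378 + 36 c$)
$J{\left(-989 \right)} + \left(o + b\right) = \left(378 + 36 \left(-989\right)\right) + \left(1349099 + 332656\right) = \left(378 - 35604\right) + 1681755 = -35226 + 1681755 = 1646529$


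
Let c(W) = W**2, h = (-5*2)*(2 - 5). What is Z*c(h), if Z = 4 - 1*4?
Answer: 0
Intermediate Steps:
h = 30 (h = -10*(-3) = 30)
Z = 0 (Z = 4 - 4 = 0)
Z*c(h) = 0*30**2 = 0*900 = 0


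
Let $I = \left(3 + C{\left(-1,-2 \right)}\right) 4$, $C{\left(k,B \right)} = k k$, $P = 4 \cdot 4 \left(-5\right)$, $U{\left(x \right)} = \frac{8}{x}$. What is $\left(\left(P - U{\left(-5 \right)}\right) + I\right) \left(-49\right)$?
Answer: $\frac{15288}{5} \approx 3057.6$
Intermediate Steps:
$P = -80$ ($P = 16 \left(-5\right) = -80$)
$C{\left(k,B \right)} = k^{2}$
$I = 16$ ($I = \left(3 + \left(-1\right)^{2}\right) 4 = \left(3 + 1\right) 4 = 4 \cdot 4 = 16$)
$\left(\left(P - U{\left(-5 \right)}\right) + I\right) \left(-49\right) = \left(\left(-80 - \frac{8}{-5}\right) + 16\right) \left(-49\right) = \left(\left(-80 - 8 \left(- \frac{1}{5}\right)\right) + 16\right) \left(-49\right) = \left(\left(-80 - - \frac{8}{5}\right) + 16\right) \left(-49\right) = \left(\left(-80 + \frac{8}{5}\right) + 16\right) \left(-49\right) = \left(- \frac{392}{5} + 16\right) \left(-49\right) = \left(- \frac{312}{5}\right) \left(-49\right) = \frac{15288}{5}$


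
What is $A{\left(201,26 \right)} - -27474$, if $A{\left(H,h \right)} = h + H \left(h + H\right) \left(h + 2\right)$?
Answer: $1305056$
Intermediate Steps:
$A{\left(H,h \right)} = h + H \left(2 + h\right) \left(H + h\right)$ ($A{\left(H,h \right)} = h + H \left(H + h\right) \left(2 + h\right) = h + H \left(2 + h\right) \left(H + h\right)$)
$A{\left(201,26 \right)} - -27474 = \left(26 + 2 \cdot 201^{2} + 201 \cdot 26^{2} + 26 \cdot 201^{2} + 2 \cdot 201 \cdot 26\right) - -27474 = \left(26 + 2 \cdot 40401 + 201 \cdot 676 + 26 \cdot 40401 + 10452\right) + 27474 = \left(26 + 80802 + 135876 + 1050426 + 10452\right) + 27474 = 1277582 + 27474 = 1305056$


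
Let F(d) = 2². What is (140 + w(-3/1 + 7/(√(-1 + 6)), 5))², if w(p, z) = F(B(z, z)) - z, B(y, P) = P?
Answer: 19321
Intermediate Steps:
F(d) = 4
w(p, z) = 4 - z
(140 + w(-3/1 + 7/(√(-1 + 6)), 5))² = (140 + (4 - 1*5))² = (140 + (4 - 5))² = (140 - 1)² = 139² = 19321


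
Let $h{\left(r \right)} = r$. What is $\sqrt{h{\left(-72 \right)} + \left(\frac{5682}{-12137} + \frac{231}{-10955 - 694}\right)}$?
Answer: $\frac{i \sqrt{1330571275803617}}{4284361} \approx 8.514 i$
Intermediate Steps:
$\sqrt{h{\left(-72 \right)} + \left(\frac{5682}{-12137} + \frac{231}{-10955 - 694}\right)} = \sqrt{-72 + \left(\frac{5682}{-12137} + \frac{231}{-10955 - 694}\right)} = \sqrt{-72 + \left(5682 \left(- \frac{1}{12137}\right) + \frac{231}{-11649}\right)} = \sqrt{-72 + \left(- \frac{5682}{12137} + 231 \left(- \frac{1}{11649}\right)\right)} = \sqrt{-72 - \frac{2090705}{4284361}} = \sqrt{- \frac{310564697}{4284361}} = \frac{i \sqrt{1330571275803617}}{4284361}$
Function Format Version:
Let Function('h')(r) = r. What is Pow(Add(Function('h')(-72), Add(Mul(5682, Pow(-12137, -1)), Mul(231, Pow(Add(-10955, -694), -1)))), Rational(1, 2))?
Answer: Mul(Rational(1, 4284361), I, Pow(1330571275803617, Rational(1, 2))) ≈ Mul(8.5140, I)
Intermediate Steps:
Pow(Add(Function('h')(-72), Add(Mul(5682, Pow(-12137, -1)), Mul(231, Pow(Add(-10955, -694), -1)))), Rational(1, 2)) = Pow(Add(-72, Add(Mul(5682, Pow(-12137, -1)), Mul(231, Pow(Add(-10955, -694), -1)))), Rational(1, 2)) = Pow(Add(-72, Add(Mul(5682, Rational(-1, 12137)), Mul(231, Pow(-11649, -1)))), Rational(1, 2)) = Pow(Add(-72, Add(Rational(-5682, 12137), Mul(231, Rational(-1, 11649)))), Rational(1, 2)) = Pow(Add(-72, Add(Rational(-5682, 12137), Rational(-7, 353))), Rational(1, 2)) = Pow(Add(-72, Rational(-2090705, 4284361)), Rational(1, 2)) = Pow(Rational(-310564697, 4284361), Rational(1, 2)) = Mul(Rational(1, 4284361), I, Pow(1330571275803617, Rational(1, 2)))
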